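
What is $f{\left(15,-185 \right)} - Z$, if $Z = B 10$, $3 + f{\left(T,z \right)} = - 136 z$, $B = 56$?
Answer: $24597$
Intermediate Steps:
$f{\left(T,z \right)} = -3 - 136 z$
$Z = 560$ ($Z = 56 \cdot 10 = 560$)
$f{\left(15,-185 \right)} - Z = \left(-3 - -25160\right) - 560 = \left(-3 + 25160\right) - 560 = 25157 - 560 = 24597$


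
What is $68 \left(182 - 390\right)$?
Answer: $-14144$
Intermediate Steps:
$68 \left(182 - 390\right) = 68 \left(-208\right) = -14144$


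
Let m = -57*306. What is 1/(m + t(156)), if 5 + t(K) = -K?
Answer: -1/17603 ≈ -5.6809e-5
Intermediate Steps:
t(K) = -5 - K
m = -17442
1/(m + t(156)) = 1/(-17442 + (-5 - 1*156)) = 1/(-17442 + (-5 - 156)) = 1/(-17442 - 161) = 1/(-17603) = -1/17603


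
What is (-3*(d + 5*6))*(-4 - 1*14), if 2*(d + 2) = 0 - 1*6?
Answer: 1350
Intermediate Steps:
d = -5 (d = -2 + (0 - 1*6)/2 = -2 + (0 - 6)/2 = -2 + (1/2)*(-6) = -2 - 3 = -5)
(-3*(d + 5*6))*(-4 - 1*14) = (-3*(-5 + 5*6))*(-4 - 1*14) = (-3*(-5 + 30))*(-4 - 14) = -3*25*(-18) = -75*(-18) = 1350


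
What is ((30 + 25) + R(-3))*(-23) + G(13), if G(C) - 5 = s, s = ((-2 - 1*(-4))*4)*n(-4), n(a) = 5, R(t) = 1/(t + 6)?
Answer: -3683/3 ≈ -1227.7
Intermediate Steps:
R(t) = 1/(6 + t)
s = 40 (s = ((-2 - 1*(-4))*4)*5 = ((-2 + 4)*4)*5 = (2*4)*5 = 8*5 = 40)
G(C) = 45 (G(C) = 5 + 40 = 45)
((30 + 25) + R(-3))*(-23) + G(13) = ((30 + 25) + 1/(6 - 3))*(-23) + 45 = (55 + 1/3)*(-23) + 45 = (55 + ⅓)*(-23) + 45 = (166/3)*(-23) + 45 = -3818/3 + 45 = -3683/3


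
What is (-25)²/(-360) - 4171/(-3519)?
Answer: -1723/3128 ≈ -0.55083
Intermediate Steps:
(-25)²/(-360) - 4171/(-3519) = 625*(-1/360) - 4171*(-1/3519) = -125/72 + 4171/3519 = -1723/3128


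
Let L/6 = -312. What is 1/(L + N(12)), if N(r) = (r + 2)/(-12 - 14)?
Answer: -13/24343 ≈ -0.00053403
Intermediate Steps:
N(r) = -1/13 - r/26 (N(r) = (2 + r)/(-26) = (2 + r)*(-1/26) = -1/13 - r/26)
L = -1872 (L = 6*(-312) = -1872)
1/(L + N(12)) = 1/(-1872 + (-1/13 - 1/26*12)) = 1/(-1872 + (-1/13 - 6/13)) = 1/(-1872 - 7/13) = 1/(-24343/13) = -13/24343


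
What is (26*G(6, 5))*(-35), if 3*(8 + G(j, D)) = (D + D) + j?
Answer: 7280/3 ≈ 2426.7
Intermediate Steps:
G(j, D) = -8 + j/3 + 2*D/3 (G(j, D) = -8 + ((D + D) + j)/3 = -8 + (2*D + j)/3 = -8 + (j + 2*D)/3 = -8 + (j/3 + 2*D/3) = -8 + j/3 + 2*D/3)
(26*G(6, 5))*(-35) = (26*(-8 + (⅓)*6 + (⅔)*5))*(-35) = (26*(-8 + 2 + 10/3))*(-35) = (26*(-8/3))*(-35) = -208/3*(-35) = 7280/3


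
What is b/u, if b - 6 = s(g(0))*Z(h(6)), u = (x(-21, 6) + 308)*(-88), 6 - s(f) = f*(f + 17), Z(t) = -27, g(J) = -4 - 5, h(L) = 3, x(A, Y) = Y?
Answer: 525/6908 ≈ 0.075999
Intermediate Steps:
g(J) = -9
s(f) = 6 - f*(17 + f) (s(f) = 6 - f*(f + 17) = 6 - f*(17 + f))
u = -27632 (u = (6 + 308)*(-88) = 314*(-88) = -27632)
b = -2100 (b = 6 + (6 - 1*(-9)² - 17*(-9))*(-27) = 6 + (6 - 1*81 + 153)*(-27) = 6 + (6 - 81 + 153)*(-27) = 6 + 78*(-27) = 6 - 2106 = -2100)
b/u = -2100/(-27632) = -2100*(-1/27632) = 525/6908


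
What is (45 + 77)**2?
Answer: 14884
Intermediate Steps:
(45 + 77)**2 = 122**2 = 14884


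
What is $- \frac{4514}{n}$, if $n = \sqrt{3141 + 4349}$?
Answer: $- \frac{2257 \sqrt{7490}}{3745} \approx -52.158$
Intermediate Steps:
$n = \sqrt{7490} \approx 86.545$
$- \frac{4514}{n} = - \frac{4514}{\sqrt{7490}} = - 4514 \frac{\sqrt{7490}}{7490} = - \frac{2257 \sqrt{7490}}{3745}$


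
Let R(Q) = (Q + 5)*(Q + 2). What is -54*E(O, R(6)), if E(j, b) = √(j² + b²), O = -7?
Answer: -54*√7793 ≈ -4767.0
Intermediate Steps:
R(Q) = (2 + Q)*(5 + Q) (R(Q) = (5 + Q)*(2 + Q) = (2 + Q)*(5 + Q))
E(j, b) = √(b² + j²)
-54*E(O, R(6)) = -54*√((10 + 6² + 7*6)² + (-7)²) = -54*√((10 + 36 + 42)² + 49) = -54*√(88² + 49) = -54*√(7744 + 49) = -54*√7793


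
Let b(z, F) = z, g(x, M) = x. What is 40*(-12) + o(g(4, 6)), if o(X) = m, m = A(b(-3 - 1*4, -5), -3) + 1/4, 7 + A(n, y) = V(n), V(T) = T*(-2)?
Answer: -1891/4 ≈ -472.75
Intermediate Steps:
V(T) = -2*T
A(n, y) = -7 - 2*n
m = 29/4 (m = (-7 - 2*(-3 - 1*4)) + 1/4 = (-7 - 2*(-3 - 4)) + ¼ = (-7 - 2*(-7)) + ¼ = (-7 + 14) + ¼ = 7 + ¼ = 29/4 ≈ 7.2500)
o(X) = 29/4
40*(-12) + o(g(4, 6)) = 40*(-12) + 29/4 = -480 + 29/4 = -1891/4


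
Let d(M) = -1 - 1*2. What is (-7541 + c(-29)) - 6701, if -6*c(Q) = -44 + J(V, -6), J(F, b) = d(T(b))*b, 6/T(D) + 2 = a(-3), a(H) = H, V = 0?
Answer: -42713/3 ≈ -14238.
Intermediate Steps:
T(D) = -6/5 (T(D) = 6/(-2 - 3) = 6/(-5) = 6*(-⅕) = -6/5)
d(M) = -3 (d(M) = -1 - 2 = -3)
J(F, b) = -3*b
c(Q) = 13/3 (c(Q) = -(-44 - 3*(-6))/6 = -(-44 + 18)/6 = -⅙*(-26) = 13/3)
(-7541 + c(-29)) - 6701 = (-7541 + 13/3) - 6701 = -22610/3 - 6701 = -42713/3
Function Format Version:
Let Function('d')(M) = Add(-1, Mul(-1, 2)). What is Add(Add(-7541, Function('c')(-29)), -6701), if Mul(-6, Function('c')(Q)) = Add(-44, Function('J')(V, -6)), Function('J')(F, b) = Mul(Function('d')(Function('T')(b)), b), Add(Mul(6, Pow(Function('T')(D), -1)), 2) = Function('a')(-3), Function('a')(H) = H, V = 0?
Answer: Rational(-42713, 3) ≈ -14238.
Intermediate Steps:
Function('T')(D) = Rational(-6, 5) (Function('T')(D) = Mul(6, Pow(Add(-2, -3), -1)) = Mul(6, Pow(-5, -1)) = Mul(6, Rational(-1, 5)) = Rational(-6, 5))
Function('d')(M) = -3 (Function('d')(M) = Add(-1, -2) = -3)
Function('J')(F, b) = Mul(-3, b)
Function('c')(Q) = Rational(13, 3) (Function('c')(Q) = Mul(Rational(-1, 6), Add(-44, Mul(-3, -6))) = Mul(Rational(-1, 6), Add(-44, 18)) = Mul(Rational(-1, 6), -26) = Rational(13, 3))
Add(Add(-7541, Function('c')(-29)), -6701) = Add(Add(-7541, Rational(13, 3)), -6701) = Add(Rational(-22610, 3), -6701) = Rational(-42713, 3)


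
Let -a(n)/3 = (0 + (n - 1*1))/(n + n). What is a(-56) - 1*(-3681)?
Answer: 412101/112 ≈ 3679.5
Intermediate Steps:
a(n) = -3*(-1 + n)/(2*n) (a(n) = -3*(0 + (n - 1*1))/(n + n) = -3*(0 + (n - 1))/(2*n) = -3*(0 + (-1 + n))*1/(2*n) = -3*(-1 + n)*1/(2*n) = -3*(-1 + n)/(2*n))
a(-56) - 1*(-3681) = (3/2)*(1 - 1*(-56))/(-56) - 1*(-3681) = (3/2)*(-1/56)*(1 + 56) + 3681 = (3/2)*(-1/56)*57 + 3681 = -171/112 + 3681 = 412101/112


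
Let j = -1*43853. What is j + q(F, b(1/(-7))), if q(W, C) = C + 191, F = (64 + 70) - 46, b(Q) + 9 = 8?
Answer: -43663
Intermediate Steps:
b(Q) = -1 (b(Q) = -9 + 8 = -1)
j = -43853
F = 88 (F = 134 - 46 = 88)
q(W, C) = 191 + C
j + q(F, b(1/(-7))) = -43853 + (191 - 1) = -43853 + 190 = -43663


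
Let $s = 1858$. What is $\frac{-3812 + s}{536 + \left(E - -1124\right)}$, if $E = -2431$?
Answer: $\frac{1954}{771} \approx 2.5344$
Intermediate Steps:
$\frac{-3812 + s}{536 + \left(E - -1124\right)} = \frac{-3812 + 1858}{536 - 1307} = - \frac{1954}{536 + \left(-2431 + 1124\right)} = - \frac{1954}{536 - 1307} = - \frac{1954}{-771} = \left(-1954\right) \left(- \frac{1}{771}\right) = \frac{1954}{771}$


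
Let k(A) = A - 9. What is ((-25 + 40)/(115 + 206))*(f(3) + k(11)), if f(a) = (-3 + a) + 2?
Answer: 20/107 ≈ 0.18692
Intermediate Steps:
k(A) = -9 + A
f(a) = -1 + a
((-25 + 40)/(115 + 206))*(f(3) + k(11)) = ((-25 + 40)/(115 + 206))*((-1 + 3) + (-9 + 11)) = (15/321)*(2 + 2) = (15*(1/321))*4 = (5/107)*4 = 20/107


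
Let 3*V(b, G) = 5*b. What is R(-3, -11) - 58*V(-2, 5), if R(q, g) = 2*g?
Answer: 514/3 ≈ 171.33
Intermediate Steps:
V(b, G) = 5*b/3 (V(b, G) = (5*b)/3 = 5*b/3)
R(-3, -11) - 58*V(-2, 5) = 2*(-11) - 290*(-2)/3 = -22 - 58*(-10/3) = -22 + 580/3 = 514/3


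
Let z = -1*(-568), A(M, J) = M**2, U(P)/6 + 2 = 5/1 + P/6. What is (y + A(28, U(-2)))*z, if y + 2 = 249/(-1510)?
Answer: 335282164/755 ≈ 4.4408e+5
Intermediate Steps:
y = -3269/1510 (y = -2 + 249/(-1510) = -2 + 249*(-1/1510) = -2 - 249/1510 = -3269/1510 ≈ -2.1649)
U(P) = 18 + P (U(P) = -12 + 6*(5/1 + P/6) = -12 + 6*(5*1 + P*(1/6)) = -12 + 6*(5 + P/6) = -12 + (30 + P) = 18 + P)
z = 568
(y + A(28, U(-2)))*z = (-3269/1510 + 28**2)*568 = (-3269/1510 + 784)*568 = (1180571/1510)*568 = 335282164/755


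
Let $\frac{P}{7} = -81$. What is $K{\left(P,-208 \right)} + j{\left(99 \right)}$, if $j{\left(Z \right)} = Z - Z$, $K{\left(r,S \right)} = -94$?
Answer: $-94$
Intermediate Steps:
$P = -567$ ($P = 7 \left(-81\right) = -567$)
$j{\left(Z \right)} = 0$
$K{\left(P,-208 \right)} + j{\left(99 \right)} = -94 + 0 = -94$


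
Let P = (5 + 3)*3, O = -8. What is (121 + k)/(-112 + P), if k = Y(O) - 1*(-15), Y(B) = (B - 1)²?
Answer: -217/88 ≈ -2.4659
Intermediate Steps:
Y(B) = (-1 + B)²
P = 24 (P = 8*3 = 24)
k = 96 (k = (-1 - 8)² - 1*(-15) = (-9)² + 15 = 81 + 15 = 96)
(121 + k)/(-112 + P) = (121 + 96)/(-112 + 24) = 217/(-88) = -1/88*217 = -217/88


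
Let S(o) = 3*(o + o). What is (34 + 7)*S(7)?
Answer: 1722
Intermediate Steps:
S(o) = 6*o (S(o) = 3*(2*o) = 6*o)
(34 + 7)*S(7) = (34 + 7)*(6*7) = 41*42 = 1722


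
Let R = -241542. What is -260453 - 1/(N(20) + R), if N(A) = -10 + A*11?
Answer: -62855643395/241332 ≈ -2.6045e+5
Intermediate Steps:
N(A) = -10 + 11*A
-260453 - 1/(N(20) + R) = -260453 - 1/((-10 + 11*20) - 241542) = -260453 - 1/((-10 + 220) - 241542) = -260453 - 1/(210 - 241542) = -260453 - 1/(-241332) = -260453 - 1*(-1/241332) = -260453 + 1/241332 = -62855643395/241332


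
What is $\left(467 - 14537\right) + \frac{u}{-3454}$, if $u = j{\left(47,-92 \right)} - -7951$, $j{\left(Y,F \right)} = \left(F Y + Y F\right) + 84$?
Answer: $- \frac{48597167}{3454} \approx -14070.0$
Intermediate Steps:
$j{\left(Y,F \right)} = 84 + 2 F Y$ ($j{\left(Y,F \right)} = \left(F Y + F Y\right) + 84 = 2 F Y + 84 = 84 + 2 F Y$)
$u = -613$ ($u = \left(84 + 2 \left(-92\right) 47\right) - -7951 = \left(84 - 8648\right) + 7951 = -8564 + 7951 = -613$)
$\left(467 - 14537\right) + \frac{u}{-3454} = \left(467 - 14537\right) - \frac{613}{-3454} = -14070 - - \frac{613}{3454} = -14070 + \frac{613}{3454} = - \frac{48597167}{3454}$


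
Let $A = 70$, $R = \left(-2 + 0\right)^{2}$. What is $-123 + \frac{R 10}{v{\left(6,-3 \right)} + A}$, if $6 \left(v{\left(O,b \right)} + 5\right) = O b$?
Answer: $- \frac{3793}{31} \approx -122.35$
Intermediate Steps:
$v{\left(O,b \right)} = -5 + \frac{O b}{6}$
$R = 4$ ($R = \left(-2\right)^{2} = 4$)
$-123 + \frac{R 10}{v{\left(6,-3 \right)} + A} = -123 + \frac{4 \cdot 10}{\left(-5 + \frac{1}{6} \cdot 6 \left(-3\right)\right) + 70} = -123 + \frac{40}{\left(-5 - 3\right) + 70} = -123 + \frac{40}{-8 + 70} = -123 + \frac{40}{62} = -123 + 40 \cdot \frac{1}{62} = -123 + \frac{20}{31} = - \frac{3793}{31}$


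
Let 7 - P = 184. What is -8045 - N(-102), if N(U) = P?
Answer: -7868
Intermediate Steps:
P = -177 (P = 7 - 1*184 = 7 - 184 = -177)
N(U) = -177
-8045 - N(-102) = -8045 - 1*(-177) = -8045 + 177 = -7868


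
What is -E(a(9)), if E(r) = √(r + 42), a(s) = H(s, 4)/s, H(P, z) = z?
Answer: -√382/3 ≈ -6.5149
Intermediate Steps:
a(s) = 4/s
E(r) = √(42 + r)
-E(a(9)) = -√(42 + 4/9) = -√(382/9) = -√382/3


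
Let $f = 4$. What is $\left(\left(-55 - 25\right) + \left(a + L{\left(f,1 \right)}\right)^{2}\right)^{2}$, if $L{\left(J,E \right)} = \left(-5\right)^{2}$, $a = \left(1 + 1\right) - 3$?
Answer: $246016$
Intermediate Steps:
$a = -1$ ($a = 2 - 3 = -1$)
$L{\left(J,E \right)} = 25$
$\left(\left(-55 - 25\right) + \left(a + L{\left(f,1 \right)}\right)^{2}\right)^{2} = \left(\left(-55 - 25\right) + \left(-1 + 25\right)^{2}\right)^{2} = \left(\left(-55 - 25\right) + 24^{2}\right)^{2} = \left(-80 + 576\right)^{2} = 496^{2} = 246016$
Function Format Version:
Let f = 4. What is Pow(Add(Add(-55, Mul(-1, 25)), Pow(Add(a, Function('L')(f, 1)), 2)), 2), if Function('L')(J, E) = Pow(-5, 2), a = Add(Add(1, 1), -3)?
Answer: 246016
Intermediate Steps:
a = -1 (a = Add(2, -3) = -1)
Function('L')(J, E) = 25
Pow(Add(Add(-55, Mul(-1, 25)), Pow(Add(a, Function('L')(f, 1)), 2)), 2) = Pow(Add(Add(-55, Mul(-1, 25)), Pow(Add(-1, 25), 2)), 2) = Pow(Add(Add(-55, -25), Pow(24, 2)), 2) = Pow(Add(-80, 576), 2) = Pow(496, 2) = 246016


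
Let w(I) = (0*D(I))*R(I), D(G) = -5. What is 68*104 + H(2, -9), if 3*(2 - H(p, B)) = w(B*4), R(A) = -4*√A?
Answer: 7074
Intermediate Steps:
w(I) = 0 (w(I) = (0*(-5))*(-4*√I) = 0*(-4*√I) = 0)
H(p, B) = 2 (H(p, B) = 2 - ⅓*0 = 2 + 0 = 2)
68*104 + H(2, -9) = 68*104 + 2 = 7072 + 2 = 7074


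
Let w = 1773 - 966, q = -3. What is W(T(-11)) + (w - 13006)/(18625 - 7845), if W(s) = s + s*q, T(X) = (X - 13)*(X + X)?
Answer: -1035989/980 ≈ -1057.1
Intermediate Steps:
w = 807
T(X) = 2*X*(-13 + X) (T(X) = (-13 + X)*(2*X) = 2*X*(-13 + X))
W(s) = -2*s (W(s) = s + s*(-3) = s - 3*s = -2*s)
W(T(-11)) + (w - 13006)/(18625 - 7845) = -4*(-11)*(-13 - 11) + (807 - 13006)/(18625 - 7845) = -4*(-11)*(-24) - 12199/10780 = -2*528 - 12199*1/10780 = -1056 - 1109/980 = -1035989/980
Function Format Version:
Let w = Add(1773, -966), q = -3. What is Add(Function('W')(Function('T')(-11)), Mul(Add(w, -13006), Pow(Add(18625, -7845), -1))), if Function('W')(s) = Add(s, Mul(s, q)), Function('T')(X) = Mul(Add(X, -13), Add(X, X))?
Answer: Rational(-1035989, 980) ≈ -1057.1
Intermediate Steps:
w = 807
Function('T')(X) = Mul(2, X, Add(-13, X)) (Function('T')(X) = Mul(Add(-13, X), Mul(2, X)) = Mul(2, X, Add(-13, X)))
Function('W')(s) = Mul(-2, s) (Function('W')(s) = Add(s, Mul(s, -3)) = Add(s, Mul(-3, s)) = Mul(-2, s))
Add(Function('W')(Function('T')(-11)), Mul(Add(w, -13006), Pow(Add(18625, -7845), -1))) = Add(Mul(-2, Mul(2, -11, Add(-13, -11))), Mul(Add(807, -13006), Pow(Add(18625, -7845), -1))) = Add(Mul(-2, Mul(2, -11, -24)), Mul(-12199, Pow(10780, -1))) = Add(Mul(-2, 528), Mul(-12199, Rational(1, 10780))) = Add(-1056, Rational(-1109, 980)) = Rational(-1035989, 980)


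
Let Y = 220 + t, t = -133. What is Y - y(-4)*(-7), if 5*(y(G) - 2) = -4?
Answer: 477/5 ≈ 95.400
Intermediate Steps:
y(G) = 6/5 (y(G) = 2 + (⅕)*(-4) = 2 - ⅘ = 6/5)
Y = 87 (Y = 220 - 133 = 87)
Y - y(-4)*(-7) = 87 - 6*(-7)/5 = 87 - 1*(-42/5) = 87 + 42/5 = 477/5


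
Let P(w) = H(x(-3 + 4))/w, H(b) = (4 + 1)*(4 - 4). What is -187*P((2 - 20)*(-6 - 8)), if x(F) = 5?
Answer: 0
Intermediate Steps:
H(b) = 0 (H(b) = 5*0 = 0)
P(w) = 0 (P(w) = 0/w = 0)
-187*P((2 - 20)*(-6 - 8)) = -187*0 = 0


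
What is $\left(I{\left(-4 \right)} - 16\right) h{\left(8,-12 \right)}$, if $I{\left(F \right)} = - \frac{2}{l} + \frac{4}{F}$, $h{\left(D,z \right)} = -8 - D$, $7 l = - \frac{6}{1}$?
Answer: $\frac{704}{3} \approx 234.67$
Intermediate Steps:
$l = - \frac{6}{7}$ ($l = \frac{\left(-6\right) 1^{-1}}{7} = \frac{\left(-6\right) 1}{7} = \frac{1}{7} \left(-6\right) = - \frac{6}{7} \approx -0.85714$)
$I{\left(F \right)} = \frac{7}{3} + \frac{4}{F}$ ($I{\left(F \right)} = - \frac{2}{- \frac{6}{7}} + \frac{4}{F} = \left(-2\right) \left(- \frac{7}{6}\right) + \frac{4}{F} = \frac{7}{3} + \frac{4}{F}$)
$\left(I{\left(-4 \right)} - 16\right) h{\left(8,-12 \right)} = \left(\left(\frac{7}{3} + \frac{4}{-4}\right) - 16\right) \left(-8 - 8\right) = \left(\left(\frac{7}{3} + 4 \left(- \frac{1}{4}\right)\right) - 16\right) \left(-8 - 8\right) = \left(\left(\frac{7}{3} - 1\right) - 16\right) \left(-16\right) = \left(\frac{4}{3} - 16\right) \left(-16\right) = \left(- \frac{44}{3}\right) \left(-16\right) = \frac{704}{3}$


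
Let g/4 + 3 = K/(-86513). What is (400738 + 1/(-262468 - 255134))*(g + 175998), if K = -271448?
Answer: 1579126566873538308875/22389650913 ≈ 7.0529e+10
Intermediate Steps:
g = 47636/86513 (g = -12 + 4*(-271448/(-86513)) = -12 + 4*(-271448*(-1/86513)) = -12 + 4*(271448/86513) = -12 + 1085792/86513 = 47636/86513 ≈ 0.55062)
(400738 + 1/(-262468 - 255134))*(g + 175998) = (400738 + 1/(-262468 - 255134))*(47636/86513 + 175998) = (400738 + 1/(-517602))*(15226162610/86513) = (400738 - 1/517602)*(15226162610/86513) = (207422790275/517602)*(15226162610/86513) = 1579126566873538308875/22389650913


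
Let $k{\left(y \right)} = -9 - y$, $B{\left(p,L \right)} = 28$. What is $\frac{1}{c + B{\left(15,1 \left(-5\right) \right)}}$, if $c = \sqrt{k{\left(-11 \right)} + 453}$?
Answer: $\frac{4}{47} - \frac{\sqrt{455}}{329} \approx 0.020271$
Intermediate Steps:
$c = \sqrt{455}$ ($c = \sqrt{\left(-9 - -11\right) + 453} = \sqrt{\left(-9 + 11\right) + 453} = \sqrt{2 + 453} = \sqrt{455} \approx 21.331$)
$\frac{1}{c + B{\left(15,1 \left(-5\right) \right)}} = \frac{1}{\sqrt{455} + 28} = \frac{1}{28 + \sqrt{455}}$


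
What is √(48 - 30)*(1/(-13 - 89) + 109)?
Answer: 11117*√2/34 ≈ 462.41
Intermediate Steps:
√(48 - 30)*(1/(-13 - 89) + 109) = √18*(1/(-102) + 109) = (3*√2)*(-1/102 + 109) = (3*√2)*(11117/102) = 11117*√2/34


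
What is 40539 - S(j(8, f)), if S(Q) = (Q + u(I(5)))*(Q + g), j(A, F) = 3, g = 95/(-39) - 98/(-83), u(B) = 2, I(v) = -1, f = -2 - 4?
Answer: 131196503/3237 ≈ 40530.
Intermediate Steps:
f = -6
g = -4063/3237 (g = 95*(-1/39) - 98*(-1/83) = -95/39 + 98/83 = -4063/3237 ≈ -1.2552)
S(Q) = (2 + Q)*(-4063/3237 + Q) (S(Q) = (Q + 2)*(Q - 4063/3237) = (2 + Q)*(-4063/3237 + Q))
40539 - S(j(8, f)) = 40539 - (-8126/3237 + 3² + (2411/3237)*3) = 40539 - (-8126/3237 + 9 + 2411/1079) = 40539 - 1*28240/3237 = 40539 - 28240/3237 = 131196503/3237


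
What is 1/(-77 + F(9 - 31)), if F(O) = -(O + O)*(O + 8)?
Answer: -1/693 ≈ -0.0014430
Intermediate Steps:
F(O) = -2*O*(8 + O)
1/(-77 + F(9 - 31)) = 1/(-77 - 2*(9 - 31)*(8 + (9 - 31))) = 1/(-77 - 2*(-22)*(8 - 22)) = 1/(-77 - 2*(-22)*(-14)) = 1/(-77 - 616) = 1/(-693) = -1/693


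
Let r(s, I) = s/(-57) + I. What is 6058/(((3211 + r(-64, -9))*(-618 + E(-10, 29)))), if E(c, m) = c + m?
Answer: -172653/54682111 ≈ -0.0031574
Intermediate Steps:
r(s, I) = I - s/57 (r(s, I) = -s/57 + I = I - s/57)
6058/(((3211 + r(-64, -9))*(-618 + E(-10, 29)))) = 6058/(((3211 + (-9 - 1/57*(-64)))*(-618 + (-10 + 29)))) = 6058/(((3211 + (-9 + 64/57))*(-618 + 19))) = 6058/(((3211 - 449/57)*(-599))) = 6058/(((182578/57)*(-599))) = 6058/(-109364222/57) = 6058*(-57/109364222) = -172653/54682111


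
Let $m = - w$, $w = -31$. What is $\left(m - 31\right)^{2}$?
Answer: $0$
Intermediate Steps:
$m = 31$ ($m = \left(-1\right) \left(-31\right) = 31$)
$\left(m - 31\right)^{2} = \left(31 - 31\right)^{2} = 0^{2} = 0$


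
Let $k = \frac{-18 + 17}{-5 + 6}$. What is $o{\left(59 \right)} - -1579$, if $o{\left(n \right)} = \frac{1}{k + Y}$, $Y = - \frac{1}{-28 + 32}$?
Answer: $\frac{7891}{5} \approx 1578.2$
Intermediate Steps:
$Y = - \frac{1}{4} \approx -0.25$
$k = -1$ ($k = - 1^{-1} = \left(-1\right) 1 = -1$)
$o{\left(n \right)} = - \frac{4}{5}$ ($o{\left(n \right)} = \frac{1}{-1 - \frac{1}{4}} = \frac{1}{- \frac{5}{4}} = - \frac{4}{5}$)
$o{\left(59 \right)} - -1579 = - \frac{4}{5} - -1579 = - \frac{4}{5} + 1579 = \frac{7891}{5}$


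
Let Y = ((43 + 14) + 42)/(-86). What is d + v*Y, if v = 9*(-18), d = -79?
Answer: 4622/43 ≈ 107.49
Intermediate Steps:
Y = -99/86 (Y = (57 + 42)*(-1/86) = 99*(-1/86) = -99/86 ≈ -1.1512)
v = -162
d + v*Y = -79 - 162*(-99/86) = -79 + 8019/43 = 4622/43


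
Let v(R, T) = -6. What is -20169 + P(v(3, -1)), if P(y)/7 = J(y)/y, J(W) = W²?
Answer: -20211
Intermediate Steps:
P(y) = 7*y (P(y) = 7*(y²/y) = 7*y)
-20169 + P(v(3, -1)) = -20169 + 7*(-6) = -20169 - 42 = -20211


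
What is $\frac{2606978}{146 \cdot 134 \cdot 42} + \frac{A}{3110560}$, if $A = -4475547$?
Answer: $\frac{553957278043}{319488728160} \approx 1.7339$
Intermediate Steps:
$\frac{2606978}{146 \cdot 134 \cdot 42} + \frac{A}{3110560} = \frac{2606978}{146 \cdot 134 \cdot 42} - \frac{4475547}{3110560} = \frac{2606978}{19564 \cdot 42} - \frac{4475547}{3110560} = \frac{2606978}{821688} - \frac{4475547}{3110560} = 2606978 \cdot \frac{1}{821688} - \frac{4475547}{3110560} = \frac{1303489}{410844} - \frac{4475547}{3110560} = \frac{553957278043}{319488728160}$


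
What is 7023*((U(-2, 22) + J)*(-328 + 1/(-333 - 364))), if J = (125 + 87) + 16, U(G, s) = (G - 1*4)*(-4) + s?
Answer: -439928150334/697 ≈ -6.3117e+8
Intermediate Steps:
U(G, s) = 16 + s - 4*G (U(G, s) = (G - 4)*(-4) + s = (-4 + G)*(-4) + s = (16 - 4*G) + s = 16 + s - 4*G)
J = 228 (J = 212 + 16 = 228)
7023*((U(-2, 22) + J)*(-328 + 1/(-333 - 364))) = 7023*(((16 + 22 - 4*(-2)) + 228)*(-328 + 1/(-333 - 364))) = 7023*(((16 + 22 + 8) + 228)*(-328 + 1/(-697))) = 7023*((46 + 228)*(-328 - 1/697)) = 7023*(274*(-228617/697)) = 7023*(-62641058/697) = -439928150334/697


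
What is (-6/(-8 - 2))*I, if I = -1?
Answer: -⅗ ≈ -0.60000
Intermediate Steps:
(-6/(-8 - 2))*I = -6/(-8 - 2)*(-1) = -6/(-10)*(-1) = -6*(-⅒)*(-1) = (⅗)*(-1) = -⅗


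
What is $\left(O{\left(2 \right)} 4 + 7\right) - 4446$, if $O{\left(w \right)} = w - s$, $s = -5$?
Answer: $-4411$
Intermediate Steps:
$O{\left(w \right)} = 5 + w$ ($O{\left(w \right)} = w - -5 = w + 5 = 5 + w$)
$\left(O{\left(2 \right)} 4 + 7\right) - 4446 = \left(\left(5 + 2\right) 4 + 7\right) - 4446 = \left(7 \cdot 4 + 7\right) - 4446 = \left(28 + 7\right) - 4446 = 35 - 4446 = -4411$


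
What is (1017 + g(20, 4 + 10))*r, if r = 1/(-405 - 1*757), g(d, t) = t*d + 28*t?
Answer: -1689/1162 ≈ -1.4535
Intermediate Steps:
g(d, t) = 28*t + d*t (g(d, t) = d*t + 28*t = 28*t + d*t)
r = -1/1162 (r = 1/(-405 - 757) = 1/(-1162) = -1/1162 ≈ -0.00086058)
(1017 + g(20, 4 + 10))*r = (1017 + (4 + 10)*(28 + 20))*(-1/1162) = (1017 + 14*48)*(-1/1162) = (1017 + 672)*(-1/1162) = 1689*(-1/1162) = -1689/1162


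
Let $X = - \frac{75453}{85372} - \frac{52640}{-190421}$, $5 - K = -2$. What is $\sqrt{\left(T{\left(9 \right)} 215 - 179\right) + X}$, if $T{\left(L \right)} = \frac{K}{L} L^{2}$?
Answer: $\frac{\sqrt{367781741012558320877}}{165883894} \approx 115.61$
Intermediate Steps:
$K = 7$ ($K = 5 - -2 = 5 + 2 = 7$)
$T{\left(L \right)} = 7 L$ ($T{\left(L \right)} = \frac{7}{L} L^{2} = 7 L$)
$X = - \frac{201507217}{331767788}$ ($X = \left(-75453\right) \frac{1}{85372} - - \frac{7520}{27203} = - \frac{10779}{12196} + \frac{7520}{27203} = - \frac{201507217}{331767788} \approx -0.60737$)
$\sqrt{\left(T{\left(9 \right)} 215 - 179\right) + X} = \sqrt{\left(7 \cdot 9 \cdot 215 - 179\right) - \frac{201507217}{331767788}} = \sqrt{\left(63 \cdot 215 - 179\right) - \frac{201507217}{331767788}} = \sqrt{\left(13545 - 179\right) - \frac{201507217}{331767788}} = \sqrt{13366 - \frac{201507217}{331767788}} = \sqrt{\frac{4434206747191}{331767788}} = \frac{\sqrt{367781741012558320877}}{165883894}$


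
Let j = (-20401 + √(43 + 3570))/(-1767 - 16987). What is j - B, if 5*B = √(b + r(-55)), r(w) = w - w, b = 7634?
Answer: 20401/18754 - √7634/5 - √3613/18754 ≈ -16.390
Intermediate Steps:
r(w) = 0
B = √7634/5 (B = √(7634 + 0)/5 = √7634/5 ≈ 17.475)
j = 20401/18754 - √3613/18754 (j = (-20401 + √3613)/(-18754) = (-20401 + √3613)*(-1/18754) = 20401/18754 - √3613/18754 ≈ 1.0846)
j - B = (20401/18754 - √3613/18754) - √7634/5 = 20401/18754 - √7634/5 - √3613/18754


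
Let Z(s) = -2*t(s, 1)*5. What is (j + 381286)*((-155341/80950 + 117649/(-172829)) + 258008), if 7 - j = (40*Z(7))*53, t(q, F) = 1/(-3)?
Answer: 4052451870341221827319/41971522650 ≈ 9.6552e+10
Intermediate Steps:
t(q, F) = -⅓
Z(s) = 10/3 (Z(s) = -2*(-⅓)*5 = (⅔)*5 = 10/3)
j = -21179/3 (j = 7 - 40*(10/3)*53 = 7 - 400*53/3 = 7 - 1*21200/3 = 7 - 21200/3 = -21179/3 ≈ -7059.7)
(j + 381286)*((-155341/80950 + 117649/(-172829)) + 258008) = (-21179/3 + 381286)*((-155341/80950 + 117649/(-172829)) + 258008) = 1122679*((-155341*1/80950 + 117649*(-1/172829)) + 258008)/3 = 1122679*((-155341/80950 - 117649/172829) + 258008)/3 = 1122679*(-36371116239/13990507550 + 258008)/3 = (1122679/3)*(3609626500844161/13990507550) = 4052451870341221827319/41971522650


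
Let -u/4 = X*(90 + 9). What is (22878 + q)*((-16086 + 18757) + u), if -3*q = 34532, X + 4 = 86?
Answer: -1016273702/3 ≈ -3.3876e+8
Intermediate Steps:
X = 82 (X = -4 + 86 = 82)
q = -34532/3 (q = -⅓*34532 = -34532/3 ≈ -11511.)
u = -32472 (u = -328*(90 + 9) = -328*99 = -4*8118 = -32472)
(22878 + q)*((-16086 + 18757) + u) = (22878 - 34532/3)*((-16086 + 18757) - 32472) = 34102*(2671 - 32472)/3 = (34102/3)*(-29801) = -1016273702/3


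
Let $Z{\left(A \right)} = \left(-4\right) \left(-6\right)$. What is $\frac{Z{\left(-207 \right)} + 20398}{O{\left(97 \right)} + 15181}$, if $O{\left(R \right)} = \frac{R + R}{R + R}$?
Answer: $\frac{10211}{7591} \approx 1.3451$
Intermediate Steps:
$Z{\left(A \right)} = 24$
$O{\left(R \right)} = 1$ ($O{\left(R \right)} = \frac{2 R}{2 R} = 2 R \frac{1}{2 R} = 1$)
$\frac{Z{\left(-207 \right)} + 20398}{O{\left(97 \right)} + 15181} = \frac{24 + 20398}{1 + 15181} = \frac{20422}{15182} = 20422 \cdot \frac{1}{15182} = \frac{10211}{7591}$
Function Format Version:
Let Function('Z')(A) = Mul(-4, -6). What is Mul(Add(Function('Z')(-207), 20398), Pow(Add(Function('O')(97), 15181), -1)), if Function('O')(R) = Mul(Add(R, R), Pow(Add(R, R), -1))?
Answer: Rational(10211, 7591) ≈ 1.3451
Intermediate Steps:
Function('Z')(A) = 24
Function('O')(R) = 1 (Function('O')(R) = Mul(Mul(2, R), Pow(Mul(2, R), -1)) = Mul(Mul(2, R), Mul(Rational(1, 2), Pow(R, -1))) = 1)
Mul(Add(Function('Z')(-207), 20398), Pow(Add(Function('O')(97), 15181), -1)) = Mul(Add(24, 20398), Pow(Add(1, 15181), -1)) = Mul(20422, Pow(15182, -1)) = Mul(20422, Rational(1, 15182)) = Rational(10211, 7591)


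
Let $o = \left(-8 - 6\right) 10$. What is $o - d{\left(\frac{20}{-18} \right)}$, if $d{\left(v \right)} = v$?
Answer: $- \frac{1250}{9} \approx -138.89$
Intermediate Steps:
$o = -140$ ($o = \left(-14\right) 10 = -140$)
$o - d{\left(\frac{20}{-18} \right)} = -140 - \frac{20}{-18} = -140 - 20 \left(- \frac{1}{18}\right) = -140 - - \frac{10}{9} = -140 + \frac{10}{9} = - \frac{1250}{9}$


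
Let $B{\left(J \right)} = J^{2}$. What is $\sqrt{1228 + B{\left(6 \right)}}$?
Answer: $4 \sqrt{79} \approx 35.553$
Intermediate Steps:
$\sqrt{1228 + B{\left(6 \right)}} = \sqrt{1228 + 6^{2}} = \sqrt{1228 + 36} = \sqrt{1264} = 4 \sqrt{79}$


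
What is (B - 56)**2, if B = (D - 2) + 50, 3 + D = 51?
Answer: 1600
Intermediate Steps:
D = 48 (D = -3 + 51 = 48)
B = 96 (B = (48 - 2) + 50 = 46 + 50 = 96)
(B - 56)**2 = (96 - 56)**2 = 40**2 = 1600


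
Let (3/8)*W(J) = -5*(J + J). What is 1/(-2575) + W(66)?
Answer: -4532001/2575 ≈ -1760.0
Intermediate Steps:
W(J) = -80*J/3 (W(J) = 8*(-5*(J + J))/3 = 8*(-10*J)/3 = -80*J/3)
1/(-2575) + W(66) = 1/(-2575) - 80/3*66 = -1/2575 - 1760 = -4532001/2575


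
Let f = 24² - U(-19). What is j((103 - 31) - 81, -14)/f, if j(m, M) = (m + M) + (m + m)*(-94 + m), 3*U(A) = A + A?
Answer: 5493/1766 ≈ 3.1104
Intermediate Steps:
U(A) = 2*A/3 (U(A) = (A + A)/3 = (2*A)/3 = 2*A/3)
j(m, M) = M + m + 2*m*(-94 + m) (j(m, M) = (M + m) + (2*m)*(-94 + m) = (M + m) + 2*m*(-94 + m) = M + m + 2*m*(-94 + m))
f = 1766/3 (f = 24² - 2*(-19)/3 = 576 - 1*(-38/3) = 576 + 38/3 = 1766/3 ≈ 588.67)
j((103 - 31) - 81, -14)/f = (-14 - 187*((103 - 31) - 81) + 2*((103 - 31) - 81)²)/(1766/3) = (-14 - 187*(72 - 81) + 2*(72 - 81)²)*(3/1766) = (-14 - 187*(-9) + 2*(-9)²)*(3/1766) = (-14 + 1683 + 2*81)*(3/1766) = (-14 + 1683 + 162)*(3/1766) = 1831*(3/1766) = 5493/1766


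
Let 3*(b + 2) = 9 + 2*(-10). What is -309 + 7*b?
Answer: -1046/3 ≈ -348.67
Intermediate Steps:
b = -17/3 (b = -2 + (9 + 2*(-10))/3 = -2 + (9 - 20)/3 = -2 + (⅓)*(-11) = -2 - 11/3 = -17/3 ≈ -5.6667)
-309 + 7*b = -309 + 7*(-17/3) = -309 - 119/3 = -1046/3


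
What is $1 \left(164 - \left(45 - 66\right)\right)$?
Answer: $185$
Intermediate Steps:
$1 \left(164 - \left(45 - 66\right)\right) = 1 \left(164 - -21\right) = 1 \left(164 + 21\right) = 1 \cdot 185 = 185$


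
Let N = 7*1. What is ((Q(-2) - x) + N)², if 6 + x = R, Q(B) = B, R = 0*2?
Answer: 121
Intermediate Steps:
R = 0
x = -6 (x = -6 + 0 = -6)
N = 7
((Q(-2) - x) + N)² = ((-2 - 1*(-6)) + 7)² = ((-2 + 6) + 7)² = (4 + 7)² = 11² = 121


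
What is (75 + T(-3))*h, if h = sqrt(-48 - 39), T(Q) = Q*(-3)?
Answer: 84*I*sqrt(87) ≈ 783.5*I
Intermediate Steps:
T(Q) = -3*Q
h = I*sqrt(87) (h = sqrt(-87) = I*sqrt(87) ≈ 9.3274*I)
(75 + T(-3))*h = (75 - 3*(-3))*(I*sqrt(87)) = (75 + 9)*(I*sqrt(87)) = 84*(I*sqrt(87)) = 84*I*sqrt(87)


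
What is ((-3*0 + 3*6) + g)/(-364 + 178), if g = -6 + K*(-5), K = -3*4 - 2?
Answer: -41/93 ≈ -0.44086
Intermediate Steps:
K = -14 (K = -12 - 2 = -14)
g = 64 (g = -6 - 14*(-5) = -6 + 70 = 64)
((-3*0 + 3*6) + g)/(-364 + 178) = ((-3*0 + 3*6) + 64)/(-364 + 178) = ((0 + 18) + 64)/(-186) = (18 + 64)*(-1/186) = 82*(-1/186) = -41/93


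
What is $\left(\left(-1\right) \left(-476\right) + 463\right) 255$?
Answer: $239445$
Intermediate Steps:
$\left(\left(-1\right) \left(-476\right) + 463\right) 255 = \left(476 + 463\right) 255 = 939 \cdot 255 = 239445$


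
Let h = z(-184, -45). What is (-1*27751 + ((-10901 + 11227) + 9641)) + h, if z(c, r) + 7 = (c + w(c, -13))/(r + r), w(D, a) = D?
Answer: -800411/45 ≈ -17787.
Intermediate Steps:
z(c, r) = -7 + c/r (z(c, r) = -7 + (c + c)/(r + r) = -7 + (2*c)/((2*r)) = -7 + (2*c)*(1/(2*r)) = -7 + c/r)
h = -131/45 (h = -7 - 184/(-45) = -7 - 184*(-1/45) = -7 + 184/45 = -131/45 ≈ -2.9111)
(-1*27751 + ((-10901 + 11227) + 9641)) + h = (-1*27751 + ((-10901 + 11227) + 9641)) - 131/45 = (-27751 + (326 + 9641)) - 131/45 = (-27751 + 9967) - 131/45 = -17784 - 131/45 = -800411/45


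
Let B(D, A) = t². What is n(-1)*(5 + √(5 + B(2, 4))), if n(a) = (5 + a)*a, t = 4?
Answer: -20 - 4*√21 ≈ -38.330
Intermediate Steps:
B(D, A) = 16 (B(D, A) = 4² = 16)
n(a) = a*(5 + a)
n(-1)*(5 + √(5 + B(2, 4))) = (-(5 - 1))*(5 + √(5 + 16)) = (-1*4)*(5 + √21) = -4*(5 + √21) = -20 - 4*√21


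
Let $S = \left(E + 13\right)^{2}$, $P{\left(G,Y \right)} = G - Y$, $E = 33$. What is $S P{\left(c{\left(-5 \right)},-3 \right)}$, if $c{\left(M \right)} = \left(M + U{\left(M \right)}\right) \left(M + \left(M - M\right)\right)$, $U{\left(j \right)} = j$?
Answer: $112148$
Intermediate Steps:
$c{\left(M \right)} = 2 M^{2}$ ($c{\left(M \right)} = \left(M + M\right) \left(M + \left(M - M\right)\right) = 2 M \left(M + 0\right) = 2 M M = 2 M^{2}$)
$S = 2116$ ($S = \left(33 + 13\right)^{2} = 46^{2} = 2116$)
$S P{\left(c{\left(-5 \right)},-3 \right)} = 2116 \left(2 \left(-5\right)^{2} - -3\right) = 2116 \left(2 \cdot 25 + 3\right) = 2116 \left(50 + 3\right) = 2116 \cdot 53 = 112148$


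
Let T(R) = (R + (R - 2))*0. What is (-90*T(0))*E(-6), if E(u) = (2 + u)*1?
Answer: 0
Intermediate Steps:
E(u) = 2 + u
T(R) = 0 (T(R) = (R + (-2 + R))*0 = (-2 + 2*R)*0 = 0)
(-90*T(0))*E(-6) = (-90*0)*(2 - 6) = 0*(-4) = 0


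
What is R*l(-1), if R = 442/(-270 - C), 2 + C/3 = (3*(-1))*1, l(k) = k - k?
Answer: 0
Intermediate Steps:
l(k) = 0
C = -15 (C = -6 + 3*((3*(-1))*1) = -6 + 3*(-3*1) = -6 + 3*(-3) = -6 - 9 = -15)
R = -26/15 (R = 442/(-270 - 1*(-15)) = 442/(-270 + 15) = 442/(-255) = 442*(-1/255) = -26/15 ≈ -1.7333)
R*l(-1) = -26/15*0 = 0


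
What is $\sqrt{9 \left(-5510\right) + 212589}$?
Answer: $3 \sqrt{18111} \approx 403.73$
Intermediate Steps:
$\sqrt{9 \left(-5510\right) + 212589} = \sqrt{-49590 + 212589} = \sqrt{162999} = 3 \sqrt{18111}$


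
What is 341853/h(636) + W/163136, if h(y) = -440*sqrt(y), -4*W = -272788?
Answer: 68197/163136 - 113951*sqrt(159)/46640 ≈ -30.390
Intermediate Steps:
W = 68197 (W = -1/4*(-272788) = 68197)
341853/h(636) + W/163136 = 341853/((-880*sqrt(159))) + 68197/163136 = 341853*(-sqrt(159)/139920) + 68197/163136 = -113951*sqrt(159)/46640 + 68197/163136 = 68197/163136 - 113951*sqrt(159)/46640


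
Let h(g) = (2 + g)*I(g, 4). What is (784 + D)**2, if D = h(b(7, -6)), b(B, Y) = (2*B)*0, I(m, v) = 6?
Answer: 633616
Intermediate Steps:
b(B, Y) = 0
h(g) = 12 + 6*g (h(g) = (2 + g)*6 = 12 + 6*g)
D = 12 (D = 12 + 6*0 = 12 + 0 = 12)
(784 + D)**2 = (784 + 12)**2 = 796**2 = 633616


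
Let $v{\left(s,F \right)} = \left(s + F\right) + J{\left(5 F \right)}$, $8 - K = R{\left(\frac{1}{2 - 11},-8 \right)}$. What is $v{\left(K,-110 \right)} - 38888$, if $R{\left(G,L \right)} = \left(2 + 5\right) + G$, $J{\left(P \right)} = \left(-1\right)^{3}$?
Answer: $- \frac{350981}{9} \approx -38998.0$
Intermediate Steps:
$J{\left(P \right)} = -1$
$R{\left(G,L \right)} = 7 + G$
$K = \frac{10}{9}$ ($K = 8 - \left(7 + \frac{1}{2 - 11}\right) = 8 - \left(7 + \frac{1}{-9}\right) = 8 - \left(7 - \frac{1}{9}\right) = 8 - \frac{62}{9} = \frac{10}{9} \approx 1.1111$)
$v{\left(s,F \right)} = -1 + F + s$ ($v{\left(s,F \right)} = \left(s + F\right) - 1 = \left(F + s\right) - 1 = -1 + F + s$)
$v{\left(K,-110 \right)} - 38888 = \left(-1 - 110 + \frac{10}{9}\right) - 38888 = - \frac{989}{9} - 38888 = - \frac{350981}{9}$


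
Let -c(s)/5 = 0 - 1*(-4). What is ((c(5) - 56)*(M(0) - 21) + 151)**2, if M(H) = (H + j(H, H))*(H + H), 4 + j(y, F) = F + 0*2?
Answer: 3052009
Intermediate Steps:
j(y, F) = -4 + F (j(y, F) = -4 + (F + 0*2) = -4 + (F + 0) = -4 + F)
M(H) = 2*H*(-4 + 2*H) (M(H) = (H + (-4 + H))*(H + H) = (-4 + 2*H)*(2*H) = 2*H*(-4 + 2*H))
c(s) = -20 (c(s) = -5*(0 - 1*(-4)) = -5*(0 + 4) = -5*4 = -20)
((c(5) - 56)*(M(0) - 21) + 151)**2 = ((-20 - 56)*(4*0*(-2 + 0) - 21) + 151)**2 = (-76*(4*0*(-2) - 21) + 151)**2 = (-76*(0 - 21) + 151)**2 = (-76*(-21) + 151)**2 = (1596 + 151)**2 = 1747**2 = 3052009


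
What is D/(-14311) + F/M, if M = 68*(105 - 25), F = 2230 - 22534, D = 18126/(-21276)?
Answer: -10732778279/2875652340 ≈ -3.7323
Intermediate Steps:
D = -1007/1182 (D = 18126*(-1/21276) = -1007/1182 ≈ -0.85195)
F = -20304
M = 5440 (M = 68*80 = 5440)
D/(-14311) + F/M = -1007/1182/(-14311) - 20304/5440 = -1007/1182*(-1/14311) - 20304*1/5440 = 1007/16915602 - 1269/340 = -10732778279/2875652340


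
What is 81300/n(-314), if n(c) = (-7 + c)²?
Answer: 27100/34347 ≈ 0.78901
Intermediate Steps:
81300/n(-314) = 81300/((-7 - 314)²) = 81300/((-321)²) = 81300/103041 = 81300*(1/103041) = 27100/34347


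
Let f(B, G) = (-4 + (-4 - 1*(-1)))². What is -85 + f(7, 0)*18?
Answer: 797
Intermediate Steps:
f(B, G) = 49 (f(B, G) = (-4 + (-4 + 1))² = (-4 - 3)² = (-7)² = 49)
-85 + f(7, 0)*18 = -85 + 49*18 = -85 + 882 = 797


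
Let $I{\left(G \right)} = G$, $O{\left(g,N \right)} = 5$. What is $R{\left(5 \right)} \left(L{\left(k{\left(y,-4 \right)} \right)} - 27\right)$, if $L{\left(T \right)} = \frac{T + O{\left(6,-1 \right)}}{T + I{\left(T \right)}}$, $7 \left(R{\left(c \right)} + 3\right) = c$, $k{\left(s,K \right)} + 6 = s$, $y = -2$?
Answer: $\frac{429}{7} \approx 61.286$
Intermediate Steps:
$k{\left(s,K \right)} = -6 + s$
$R{\left(c \right)} = -3 + \frac{c}{7}$
$L{\left(T \right)} = \frac{5 + T}{2 T}$ ($L{\left(T \right)} = \frac{T + 5}{T + T} = \frac{5 + T}{2 T}$)
$R{\left(5 \right)} \left(L{\left(k{\left(y,-4 \right)} \right)} - 27\right) = \left(-3 + \frac{1}{7} \cdot 5\right) \left(\frac{5 - 8}{2 \left(-6 - 2\right)} - 27\right) = \left(-3 + \frac{5}{7}\right) \left(\frac{5 - 8}{2 \left(-8\right)} - 27\right) = - \frac{16 \left(\frac{1}{2} \left(- \frac{1}{8}\right) \left(-3\right) - 27\right)}{7} = - \frac{16 \left(\frac{3}{16} - 27\right)}{7} = \left(- \frac{16}{7}\right) \left(- \frac{429}{16}\right) = \frac{429}{7}$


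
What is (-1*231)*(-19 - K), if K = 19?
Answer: 8778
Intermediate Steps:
(-1*231)*(-19 - K) = (-1*231)*(-19 - 1*19) = -231*(-19 - 19) = -231*(-38) = 8778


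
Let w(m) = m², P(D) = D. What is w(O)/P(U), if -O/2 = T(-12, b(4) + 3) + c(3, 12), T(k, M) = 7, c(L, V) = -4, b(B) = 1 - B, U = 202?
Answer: 18/101 ≈ 0.17822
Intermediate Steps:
O = -6 (O = -2*(7 - 4) = -2*3 = -6)
w(O)/P(U) = (-6)²/202 = 36*(1/202) = 18/101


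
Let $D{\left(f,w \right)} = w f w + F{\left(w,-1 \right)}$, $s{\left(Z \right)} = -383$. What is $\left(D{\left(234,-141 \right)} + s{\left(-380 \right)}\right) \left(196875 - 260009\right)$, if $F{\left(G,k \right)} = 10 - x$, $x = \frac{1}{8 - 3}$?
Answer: $- \frac{1468427645136}{5} \approx -2.9369 \cdot 10^{11}$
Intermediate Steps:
$x = \frac{1}{5} \approx 0.2$
$F{\left(G,k \right)} = \frac{49}{5}$ ($F{\left(G,k \right)} = 10 - \frac{1}{5} = \frac{49}{5}$)
$D{\left(f,w \right)} = \frac{49}{5} + f w^{2}$ ($D{\left(f,w \right)} = w f w + \frac{49}{5} = f w w + \frac{49}{5} = f w^{2} + \frac{49}{5} = \frac{49}{5} + f w^{2}$)
$\left(D{\left(234,-141 \right)} + s{\left(-380 \right)}\right) \left(196875 - 260009\right) = \left(\left(\frac{49}{5} + 234 \left(-141\right)^{2}\right) - 383\right) \left(196875 - 260009\right) = \left(\left(\frac{49}{5} + 234 \cdot 19881\right) - 383\right) \left(-63134\right) = \left(\left(\frac{49}{5} + 4652154\right) - 383\right) \left(-63134\right) = \left(\frac{23260819}{5} - 383\right) \left(-63134\right) = \frac{23258904}{5} \left(-63134\right) = - \frac{1468427645136}{5}$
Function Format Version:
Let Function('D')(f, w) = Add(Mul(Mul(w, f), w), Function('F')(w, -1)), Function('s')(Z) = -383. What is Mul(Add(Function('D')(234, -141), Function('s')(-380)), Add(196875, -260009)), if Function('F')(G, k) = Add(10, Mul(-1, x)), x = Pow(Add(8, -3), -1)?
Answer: Rational(-1468427645136, 5) ≈ -2.9369e+11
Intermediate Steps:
x = Rational(1, 5) (x = Pow(5, -1) = Rational(1, 5) ≈ 0.20000)
Function('F')(G, k) = Rational(49, 5) (Function('F')(G, k) = Add(10, Mul(-1, Rational(1, 5))) = Add(10, Rational(-1, 5)) = Rational(49, 5))
Function('D')(f, w) = Add(Rational(49, 5), Mul(f, Pow(w, 2))) (Function('D')(f, w) = Add(Mul(Mul(w, f), w), Rational(49, 5)) = Add(Mul(Mul(f, w), w), Rational(49, 5)) = Add(Mul(f, Pow(w, 2)), Rational(49, 5)) = Add(Rational(49, 5), Mul(f, Pow(w, 2))))
Mul(Add(Function('D')(234, -141), Function('s')(-380)), Add(196875, -260009)) = Mul(Add(Add(Rational(49, 5), Mul(234, Pow(-141, 2))), -383), Add(196875, -260009)) = Mul(Add(Add(Rational(49, 5), Mul(234, 19881)), -383), -63134) = Mul(Add(Add(Rational(49, 5), 4652154), -383), -63134) = Mul(Add(Rational(23260819, 5), -383), -63134) = Mul(Rational(23258904, 5), -63134) = Rational(-1468427645136, 5)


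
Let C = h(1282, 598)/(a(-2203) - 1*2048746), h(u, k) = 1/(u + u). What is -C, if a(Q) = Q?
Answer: 1/5258633236 ≈ 1.9016e-10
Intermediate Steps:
h(u, k) = 1/(2*u)
C = -1/5258633236 (C = ((½)/1282)/(-2203 - 1*2048746) = ((½)*(1/1282))/(-2203 - 2048746) = (1/2564)/(-2050949) = (1/2564)*(-1/2050949) = -1/5258633236 ≈ -1.9016e-10)
-C = -1*(-1/5258633236) = 1/5258633236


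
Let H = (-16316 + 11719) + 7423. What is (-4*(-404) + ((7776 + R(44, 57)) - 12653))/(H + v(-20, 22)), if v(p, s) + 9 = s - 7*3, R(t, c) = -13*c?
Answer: -2001/1409 ≈ -1.4202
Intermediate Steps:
H = 2826 (H = -4597 + 7423 = 2826)
v(p, s) = -30 + s (v(p, s) = -9 + (s - 7*3) = -9 + (s - 21) = -9 + (-21 + s) = -30 + s)
(-4*(-404) + ((7776 + R(44, 57)) - 12653))/(H + v(-20, 22)) = (-4*(-404) + ((7776 - 13*57) - 12653))/(2826 + (-30 + 22)) = (1616 + ((7776 - 741) - 12653))/(2826 - 8) = (1616 + (7035 - 12653))/2818 = (1616 - 5618)*(1/2818) = -4002*1/2818 = -2001/1409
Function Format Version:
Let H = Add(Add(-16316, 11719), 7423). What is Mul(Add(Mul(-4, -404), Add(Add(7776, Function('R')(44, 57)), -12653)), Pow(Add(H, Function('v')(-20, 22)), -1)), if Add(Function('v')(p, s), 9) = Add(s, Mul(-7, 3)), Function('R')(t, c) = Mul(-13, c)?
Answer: Rational(-2001, 1409) ≈ -1.4202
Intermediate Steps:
H = 2826 (H = Add(-4597, 7423) = 2826)
Function('v')(p, s) = Add(-30, s) (Function('v')(p, s) = Add(-9, Add(s, Mul(-7, 3))) = Add(-9, Add(s, -21)) = Add(-9, Add(-21, s)) = Add(-30, s))
Mul(Add(Mul(-4, -404), Add(Add(7776, Function('R')(44, 57)), -12653)), Pow(Add(H, Function('v')(-20, 22)), -1)) = Mul(Add(Mul(-4, -404), Add(Add(7776, Mul(-13, 57)), -12653)), Pow(Add(2826, Add(-30, 22)), -1)) = Mul(Add(1616, Add(Add(7776, -741), -12653)), Pow(Add(2826, -8), -1)) = Mul(Add(1616, Add(7035, -12653)), Pow(2818, -1)) = Mul(Add(1616, -5618), Rational(1, 2818)) = Mul(-4002, Rational(1, 2818)) = Rational(-2001, 1409)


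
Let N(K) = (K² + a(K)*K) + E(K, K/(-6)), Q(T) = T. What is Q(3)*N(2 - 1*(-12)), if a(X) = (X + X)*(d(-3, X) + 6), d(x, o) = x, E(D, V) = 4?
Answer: 4128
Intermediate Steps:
a(X) = 6*X (a(X) = (X + X)*(-3 + 6) = (2*X)*3 = 6*X)
N(K) = 4 + 7*K² (N(K) = (K² + (6*K)*K) + 4 = (K² + 6*K²) + 4 = 7*K² + 4 = 4 + 7*K²)
Q(3)*N(2 - 1*(-12)) = 3*(4 + 7*(2 - 1*(-12))²) = 3*(4 + 7*(2 + 12)²) = 3*(4 + 7*14²) = 3*(4 + 7*196) = 3*(4 + 1372) = 3*1376 = 4128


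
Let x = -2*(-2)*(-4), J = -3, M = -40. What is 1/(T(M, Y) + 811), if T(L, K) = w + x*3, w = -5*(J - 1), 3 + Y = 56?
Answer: 1/783 ≈ 0.0012771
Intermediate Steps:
Y = 53 (Y = -3 + 56 = 53)
x = -16 (x = 4*(-4) = -16)
w = 20 (w = -5*(-3 - 1) = -5*(-4) = 20)
T(L, K) = -28 (T(L, K) = 20 - 16*3 = 20 - 48 = -28)
1/(T(M, Y) + 811) = 1/(-28 + 811) = 1/783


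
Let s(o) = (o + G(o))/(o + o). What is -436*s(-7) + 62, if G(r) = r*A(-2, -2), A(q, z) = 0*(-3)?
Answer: -156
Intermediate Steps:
A(q, z) = 0
G(r) = 0 (G(r) = r*0 = 0)
s(o) = ½ (s(o) = (o + 0)/(o + o) = o/((2*o)) = o*(1/(2*o)) = ½)
-436*s(-7) + 62 = -436*½ + 62 = -218 + 62 = -156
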